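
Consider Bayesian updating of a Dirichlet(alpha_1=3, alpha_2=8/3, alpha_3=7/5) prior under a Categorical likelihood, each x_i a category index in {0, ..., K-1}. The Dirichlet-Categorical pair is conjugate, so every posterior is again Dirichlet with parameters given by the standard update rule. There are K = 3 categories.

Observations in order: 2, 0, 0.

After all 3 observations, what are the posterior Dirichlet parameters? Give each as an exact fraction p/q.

obs 1: x=2 → posterior Dirichlet(3, 8/3, 12/5)
obs 2: x=0 → posterior Dirichlet(4, 8/3, 12/5)
obs 3: x=0 → posterior Dirichlet(5, 8/3, 12/5)

alpha_1=5, alpha_2=8/3, alpha_3=12/5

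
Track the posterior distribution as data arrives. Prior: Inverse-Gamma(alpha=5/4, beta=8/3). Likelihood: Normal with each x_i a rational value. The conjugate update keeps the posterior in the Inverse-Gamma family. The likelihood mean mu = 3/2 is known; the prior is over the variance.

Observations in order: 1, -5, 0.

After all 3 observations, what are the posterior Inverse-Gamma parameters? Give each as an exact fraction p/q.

alpha=11/4, beta=601/24

obs 1: x=1 → posterior Inverse-Gamma(7/4, 67/24)
obs 2: x=-5 → posterior Inverse-Gamma(9/4, 287/12)
obs 3: x=0 → posterior Inverse-Gamma(11/4, 601/24)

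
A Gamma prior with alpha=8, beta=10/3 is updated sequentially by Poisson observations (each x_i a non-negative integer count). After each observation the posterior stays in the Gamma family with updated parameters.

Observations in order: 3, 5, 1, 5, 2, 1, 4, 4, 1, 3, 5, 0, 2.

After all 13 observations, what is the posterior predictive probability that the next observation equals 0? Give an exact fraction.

obs 1: x=3 → posterior Gamma(11, 13/3)
obs 2: x=5 → posterior Gamma(16, 16/3)
obs 3: x=1 → posterior Gamma(17, 19/3)
obs 4: x=5 → posterior Gamma(22, 22/3)
obs 5: x=2 → posterior Gamma(24, 25/3)
obs 6: x=1 → posterior Gamma(25, 28/3)
obs 7: x=4 → posterior Gamma(29, 31/3)
obs 8: x=4 → posterior Gamma(33, 34/3)
obs 9: x=1 → posterior Gamma(34, 37/3)
obs 10: x=3 → posterior Gamma(37, 40/3)
obs 11: x=5 → posterior Gamma(42, 43/3)
obs 12: x=0 → posterior Gamma(42, 46/3)
obs 13: x=2 → posterior Gamma(44, 49/3)

233683216210633558353880137011125430143959282107856711392134007594290612801/3192619191354575298507705554502454849708582836209929142803886754155531862016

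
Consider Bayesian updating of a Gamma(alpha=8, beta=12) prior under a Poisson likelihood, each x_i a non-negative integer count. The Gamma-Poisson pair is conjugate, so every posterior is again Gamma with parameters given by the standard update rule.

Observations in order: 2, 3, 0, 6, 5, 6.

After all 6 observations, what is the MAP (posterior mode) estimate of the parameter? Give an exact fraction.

obs 1: x=2 → posterior Gamma(10, 13)
obs 2: x=3 → posterior Gamma(13, 14)
obs 3: x=0 → posterior Gamma(13, 15)
obs 4: x=6 → posterior Gamma(19, 16)
obs 5: x=5 → posterior Gamma(24, 17)
obs 6: x=6 → posterior Gamma(30, 18)

29/18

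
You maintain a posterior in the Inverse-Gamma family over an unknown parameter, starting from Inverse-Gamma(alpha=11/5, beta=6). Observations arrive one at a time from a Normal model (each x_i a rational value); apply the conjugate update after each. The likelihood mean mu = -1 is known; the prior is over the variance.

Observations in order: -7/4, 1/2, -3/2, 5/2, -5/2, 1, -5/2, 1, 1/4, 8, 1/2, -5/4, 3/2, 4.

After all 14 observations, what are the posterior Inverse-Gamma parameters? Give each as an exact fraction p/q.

alpha=46/5, beta=2495/32

obs 1: x=-7/4 → posterior Inverse-Gamma(27/10, 201/32)
obs 2: x=1/2 → posterior Inverse-Gamma(16/5, 237/32)
obs 3: x=-3/2 → posterior Inverse-Gamma(37/10, 241/32)
obs 4: x=5/2 → posterior Inverse-Gamma(21/5, 437/32)
obs 5: x=-5/2 → posterior Inverse-Gamma(47/10, 473/32)
obs 6: x=1 → posterior Inverse-Gamma(26/5, 537/32)
obs 7: x=-5/2 → posterior Inverse-Gamma(57/10, 573/32)
obs 8: x=1 → posterior Inverse-Gamma(31/5, 637/32)
obs 9: x=1/4 → posterior Inverse-Gamma(67/10, 331/16)
obs 10: x=8 → posterior Inverse-Gamma(36/5, 979/16)
obs 11: x=1/2 → posterior Inverse-Gamma(77/10, 997/16)
obs 12: x=-5/4 → posterior Inverse-Gamma(41/5, 1995/32)
obs 13: x=3/2 → posterior Inverse-Gamma(87/10, 2095/32)
obs 14: x=4 → posterior Inverse-Gamma(46/5, 2495/32)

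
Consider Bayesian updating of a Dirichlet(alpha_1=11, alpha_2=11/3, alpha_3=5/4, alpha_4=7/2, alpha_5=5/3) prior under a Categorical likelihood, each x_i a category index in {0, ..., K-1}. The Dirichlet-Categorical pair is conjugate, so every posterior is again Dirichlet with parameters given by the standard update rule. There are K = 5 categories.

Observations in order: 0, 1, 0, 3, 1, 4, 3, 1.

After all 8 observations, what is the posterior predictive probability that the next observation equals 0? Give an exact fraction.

156/349

obs 1: x=0 → posterior Dirichlet(12, 11/3, 5/4, 7/2, 5/3)
obs 2: x=1 → posterior Dirichlet(12, 14/3, 5/4, 7/2, 5/3)
obs 3: x=0 → posterior Dirichlet(13, 14/3, 5/4, 7/2, 5/3)
obs 4: x=3 → posterior Dirichlet(13, 14/3, 5/4, 9/2, 5/3)
obs 5: x=1 → posterior Dirichlet(13, 17/3, 5/4, 9/2, 5/3)
obs 6: x=4 → posterior Dirichlet(13, 17/3, 5/4, 9/2, 8/3)
obs 7: x=3 → posterior Dirichlet(13, 17/3, 5/4, 11/2, 8/3)
obs 8: x=1 → posterior Dirichlet(13, 20/3, 5/4, 11/2, 8/3)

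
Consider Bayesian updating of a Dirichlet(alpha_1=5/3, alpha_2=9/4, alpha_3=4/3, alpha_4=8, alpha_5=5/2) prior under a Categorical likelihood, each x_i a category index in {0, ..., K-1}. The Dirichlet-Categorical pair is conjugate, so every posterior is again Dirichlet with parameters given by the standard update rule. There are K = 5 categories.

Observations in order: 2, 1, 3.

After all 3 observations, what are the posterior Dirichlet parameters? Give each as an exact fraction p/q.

alpha_1=5/3, alpha_2=13/4, alpha_3=7/3, alpha_4=9, alpha_5=5/2

obs 1: x=2 → posterior Dirichlet(5/3, 9/4, 7/3, 8, 5/2)
obs 2: x=1 → posterior Dirichlet(5/3, 13/4, 7/3, 8, 5/2)
obs 3: x=3 → posterior Dirichlet(5/3, 13/4, 7/3, 9, 5/2)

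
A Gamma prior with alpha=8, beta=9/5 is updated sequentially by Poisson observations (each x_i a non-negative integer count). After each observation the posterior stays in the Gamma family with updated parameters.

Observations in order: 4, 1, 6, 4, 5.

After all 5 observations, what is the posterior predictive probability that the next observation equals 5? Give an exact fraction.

obs 1: x=4 → posterior Gamma(12, 14/5)
obs 2: x=1 → posterior Gamma(13, 19/5)
obs 3: x=6 → posterior Gamma(19, 24/5)
obs 4: x=4 → posterior Gamma(23, 29/5)
obs 5: x=5 → posterior Gamma(28, 34/5)

4789248908483486660348116185391980877481561292800000/31998677684354178394460661322616000492055182991540519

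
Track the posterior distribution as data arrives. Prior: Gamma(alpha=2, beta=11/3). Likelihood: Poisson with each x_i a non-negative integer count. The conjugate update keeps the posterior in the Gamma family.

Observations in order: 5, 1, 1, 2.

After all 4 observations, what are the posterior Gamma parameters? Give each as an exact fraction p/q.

alpha=11, beta=23/3

obs 1: x=5 → posterior Gamma(7, 14/3)
obs 2: x=1 → posterior Gamma(8, 17/3)
obs 3: x=1 → posterior Gamma(9, 20/3)
obs 4: x=2 → posterior Gamma(11, 23/3)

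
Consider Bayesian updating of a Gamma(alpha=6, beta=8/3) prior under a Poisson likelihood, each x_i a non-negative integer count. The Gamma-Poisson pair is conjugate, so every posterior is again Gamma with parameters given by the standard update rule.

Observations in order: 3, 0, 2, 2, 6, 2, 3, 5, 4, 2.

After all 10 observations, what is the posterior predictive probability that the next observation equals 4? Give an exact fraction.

117234524032574240389434272657558625841744162971052451278356480/791717805254439023624865699561776475898803884688668051353443161

obs 1: x=3 → posterior Gamma(9, 11/3)
obs 2: x=0 → posterior Gamma(9, 14/3)
obs 3: x=2 → posterior Gamma(11, 17/3)
obs 4: x=2 → posterior Gamma(13, 20/3)
obs 5: x=6 → posterior Gamma(19, 23/3)
obs 6: x=2 → posterior Gamma(21, 26/3)
obs 7: x=3 → posterior Gamma(24, 29/3)
obs 8: x=5 → posterior Gamma(29, 32/3)
obs 9: x=4 → posterior Gamma(33, 35/3)
obs 10: x=2 → posterior Gamma(35, 38/3)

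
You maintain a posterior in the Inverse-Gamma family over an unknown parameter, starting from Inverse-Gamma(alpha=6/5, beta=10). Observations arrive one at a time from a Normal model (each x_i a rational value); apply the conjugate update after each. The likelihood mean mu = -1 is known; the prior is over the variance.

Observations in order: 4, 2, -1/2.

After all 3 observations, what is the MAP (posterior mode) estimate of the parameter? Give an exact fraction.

obs 1: x=4 → posterior Inverse-Gamma(17/10, 45/2)
obs 2: x=2 → posterior Inverse-Gamma(11/5, 27)
obs 3: x=-1/2 → posterior Inverse-Gamma(27/10, 217/8)

1085/148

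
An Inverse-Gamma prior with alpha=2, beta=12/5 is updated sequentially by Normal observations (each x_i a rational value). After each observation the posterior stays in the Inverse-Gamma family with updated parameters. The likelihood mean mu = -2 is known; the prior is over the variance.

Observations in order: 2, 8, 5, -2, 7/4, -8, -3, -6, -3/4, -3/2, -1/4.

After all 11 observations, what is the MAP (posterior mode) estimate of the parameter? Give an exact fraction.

19339/1360

obs 1: x=2 → posterior Inverse-Gamma(5/2, 52/5)
obs 2: x=8 → posterior Inverse-Gamma(3, 302/5)
obs 3: x=5 → posterior Inverse-Gamma(7/2, 849/10)
obs 4: x=-2 → posterior Inverse-Gamma(4, 849/10)
obs 5: x=7/4 → posterior Inverse-Gamma(9/2, 14709/160)
obs 6: x=-8 → posterior Inverse-Gamma(5, 17589/160)
obs 7: x=-3 → posterior Inverse-Gamma(11/2, 17669/160)
obs 8: x=-6 → posterior Inverse-Gamma(6, 18949/160)
obs 9: x=-3/4 → posterior Inverse-Gamma(13/2, 9537/80)
obs 10: x=-3/2 → posterior Inverse-Gamma(7, 9547/80)
obs 11: x=-1/4 → posterior Inverse-Gamma(15/2, 19339/160)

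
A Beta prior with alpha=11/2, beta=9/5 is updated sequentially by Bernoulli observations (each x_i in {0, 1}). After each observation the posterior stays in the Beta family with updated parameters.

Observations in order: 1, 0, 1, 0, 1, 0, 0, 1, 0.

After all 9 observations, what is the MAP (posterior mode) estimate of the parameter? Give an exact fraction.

85/143

obs 1: x=1 → posterior Beta(13/2, 9/5)
obs 2: x=0 → posterior Beta(13/2, 14/5)
obs 3: x=1 → posterior Beta(15/2, 14/5)
obs 4: x=0 → posterior Beta(15/2, 19/5)
obs 5: x=1 → posterior Beta(17/2, 19/5)
obs 6: x=0 → posterior Beta(17/2, 24/5)
obs 7: x=0 → posterior Beta(17/2, 29/5)
obs 8: x=1 → posterior Beta(19/2, 29/5)
obs 9: x=0 → posterior Beta(19/2, 34/5)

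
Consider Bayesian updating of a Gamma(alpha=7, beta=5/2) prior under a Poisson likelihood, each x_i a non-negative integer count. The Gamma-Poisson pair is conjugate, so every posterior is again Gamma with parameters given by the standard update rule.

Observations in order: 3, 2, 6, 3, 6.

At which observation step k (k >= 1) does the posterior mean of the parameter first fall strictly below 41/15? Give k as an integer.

obs 1: x=3 → posterior Gamma(10, 7/2)
obs 2: x=2 → posterior Gamma(12, 9/2)
obs 3: x=6 → posterior Gamma(18, 11/2)
obs 4: x=3 → posterior Gamma(21, 13/2)
obs 5: x=6 → posterior Gamma(27, 15/2)

k = 2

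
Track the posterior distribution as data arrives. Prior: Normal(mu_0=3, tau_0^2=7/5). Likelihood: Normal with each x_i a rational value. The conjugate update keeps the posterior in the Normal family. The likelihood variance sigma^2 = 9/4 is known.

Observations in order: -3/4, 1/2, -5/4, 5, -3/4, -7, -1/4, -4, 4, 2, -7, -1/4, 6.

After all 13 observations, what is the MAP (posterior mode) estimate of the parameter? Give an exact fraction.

30/409

obs 1: x=-3/4 → posterior Normal(114/73, 63/73)
obs 2: x=1/2 → posterior Normal(128/101, 63/101)
obs 3: x=-5/4 → posterior Normal(31/43, 21/43)
obs 4: x=5 → posterior Normal(233/157, 63/157)
obs 5: x=-3/4 → posterior Normal(212/185, 63/185)
obs 6: x=-7 → posterior Normal(16/213, 21/71)
obs 7: x=-1/4 → posterior Normal(9/241, 63/241)
obs 8: x=-4 → posterior Normal(-103/269, 63/269)
obs 9: x=4 → posterior Normal(1/33, 7/33)
obs 10: x=2 → posterior Normal(1/5, 63/325)
obs 11: x=-7 → posterior Normal(-131/353, 63/353)
obs 12: x=-1/4 → posterior Normal(-46/127, 21/127)
obs 13: x=6 → posterior Normal(30/409, 63/409)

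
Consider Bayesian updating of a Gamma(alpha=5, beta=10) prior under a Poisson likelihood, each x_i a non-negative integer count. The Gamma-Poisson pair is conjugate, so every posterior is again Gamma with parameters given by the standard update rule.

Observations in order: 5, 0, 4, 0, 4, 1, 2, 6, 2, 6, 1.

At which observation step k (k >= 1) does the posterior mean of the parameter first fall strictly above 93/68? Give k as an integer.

obs 1: x=5 → posterior Gamma(10, 11)
obs 2: x=0 → posterior Gamma(10, 12)
obs 3: x=4 → posterior Gamma(14, 13)
obs 4: x=0 → posterior Gamma(14, 14)
obs 5: x=4 → posterior Gamma(18, 15)
obs 6: x=1 → posterior Gamma(19, 16)
obs 7: x=2 → posterior Gamma(21, 17)
obs 8: x=6 → posterior Gamma(27, 18)
obs 9: x=2 → posterior Gamma(29, 19)
obs 10: x=6 → posterior Gamma(35, 20)
obs 11: x=1 → posterior Gamma(36, 21)

k = 8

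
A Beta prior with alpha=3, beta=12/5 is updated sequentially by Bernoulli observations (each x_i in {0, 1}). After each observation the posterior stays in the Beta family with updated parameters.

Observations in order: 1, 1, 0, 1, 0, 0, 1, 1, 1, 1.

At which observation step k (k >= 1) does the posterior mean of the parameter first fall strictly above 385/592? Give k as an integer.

k = 2

obs 1: x=1 → posterior Beta(4, 12/5)
obs 2: x=1 → posterior Beta(5, 12/5)
obs 3: x=0 → posterior Beta(5, 17/5)
obs 4: x=1 → posterior Beta(6, 17/5)
obs 5: x=0 → posterior Beta(6, 22/5)
obs 6: x=0 → posterior Beta(6, 27/5)
obs 7: x=1 → posterior Beta(7, 27/5)
obs 8: x=1 → posterior Beta(8, 27/5)
obs 9: x=1 → posterior Beta(9, 27/5)
obs 10: x=1 → posterior Beta(10, 27/5)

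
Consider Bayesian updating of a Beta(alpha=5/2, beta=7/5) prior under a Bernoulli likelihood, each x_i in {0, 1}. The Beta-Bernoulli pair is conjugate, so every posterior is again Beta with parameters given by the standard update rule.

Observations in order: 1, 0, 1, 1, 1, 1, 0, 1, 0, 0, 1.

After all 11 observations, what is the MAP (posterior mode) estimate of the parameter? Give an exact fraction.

obs 1: x=1 → posterior Beta(7/2, 7/5)
obs 2: x=0 → posterior Beta(7/2, 12/5)
obs 3: x=1 → posterior Beta(9/2, 12/5)
obs 4: x=1 → posterior Beta(11/2, 12/5)
obs 5: x=1 → posterior Beta(13/2, 12/5)
obs 6: x=1 → posterior Beta(15/2, 12/5)
obs 7: x=0 → posterior Beta(15/2, 17/5)
obs 8: x=1 → posterior Beta(17/2, 17/5)
obs 9: x=0 → posterior Beta(17/2, 22/5)
obs 10: x=0 → posterior Beta(17/2, 27/5)
obs 11: x=1 → posterior Beta(19/2, 27/5)

85/129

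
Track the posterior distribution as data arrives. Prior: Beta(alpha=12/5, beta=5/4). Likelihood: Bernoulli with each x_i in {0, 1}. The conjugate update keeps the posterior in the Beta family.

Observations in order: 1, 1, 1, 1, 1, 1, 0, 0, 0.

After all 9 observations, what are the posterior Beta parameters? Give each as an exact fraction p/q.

alpha=42/5, beta=17/4

obs 1: x=1 → posterior Beta(17/5, 5/4)
obs 2: x=1 → posterior Beta(22/5, 5/4)
obs 3: x=1 → posterior Beta(27/5, 5/4)
obs 4: x=1 → posterior Beta(32/5, 5/4)
obs 5: x=1 → posterior Beta(37/5, 5/4)
obs 6: x=1 → posterior Beta(42/5, 5/4)
obs 7: x=0 → posterior Beta(42/5, 9/4)
obs 8: x=0 → posterior Beta(42/5, 13/4)
obs 9: x=0 → posterior Beta(42/5, 17/4)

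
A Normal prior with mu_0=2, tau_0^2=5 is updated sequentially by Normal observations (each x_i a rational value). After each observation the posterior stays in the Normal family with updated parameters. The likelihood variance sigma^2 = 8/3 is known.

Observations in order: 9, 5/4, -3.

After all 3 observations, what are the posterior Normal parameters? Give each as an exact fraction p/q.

mu_0=499/212, tau_0^2=40/53

obs 1: x=9 → posterior Normal(151/23, 40/23)
obs 2: x=5/4 → posterior Normal(679/152, 20/19)
obs 3: x=-3 → posterior Normal(499/212, 40/53)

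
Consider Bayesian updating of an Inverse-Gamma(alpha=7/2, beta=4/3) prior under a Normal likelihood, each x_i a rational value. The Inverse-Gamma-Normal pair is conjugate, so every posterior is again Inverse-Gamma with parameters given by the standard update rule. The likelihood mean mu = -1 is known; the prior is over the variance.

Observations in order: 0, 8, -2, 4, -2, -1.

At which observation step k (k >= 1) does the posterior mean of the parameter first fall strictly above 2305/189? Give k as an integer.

k = 4

obs 1: x=0 → posterior Inverse-Gamma(4, 11/6)
obs 2: x=8 → posterior Inverse-Gamma(9/2, 127/3)
obs 3: x=-2 → posterior Inverse-Gamma(5, 257/6)
obs 4: x=4 → posterior Inverse-Gamma(11/2, 166/3)
obs 5: x=-2 → posterior Inverse-Gamma(6, 335/6)
obs 6: x=-1 → posterior Inverse-Gamma(13/2, 335/6)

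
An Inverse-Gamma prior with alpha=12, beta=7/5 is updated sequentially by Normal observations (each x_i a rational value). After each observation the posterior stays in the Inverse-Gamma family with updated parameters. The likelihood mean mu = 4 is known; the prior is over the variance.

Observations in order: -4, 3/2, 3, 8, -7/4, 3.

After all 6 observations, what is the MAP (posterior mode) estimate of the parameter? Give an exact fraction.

obs 1: x=-4 → posterior Inverse-Gamma(25/2, 167/5)
obs 2: x=3/2 → posterior Inverse-Gamma(13, 1461/40)
obs 3: x=3 → posterior Inverse-Gamma(27/2, 1481/40)
obs 4: x=8 → posterior Inverse-Gamma(14, 1801/40)
obs 5: x=-7/4 → posterior Inverse-Gamma(29/2, 9849/160)
obs 6: x=3 → posterior Inverse-Gamma(15, 9929/160)

9929/2560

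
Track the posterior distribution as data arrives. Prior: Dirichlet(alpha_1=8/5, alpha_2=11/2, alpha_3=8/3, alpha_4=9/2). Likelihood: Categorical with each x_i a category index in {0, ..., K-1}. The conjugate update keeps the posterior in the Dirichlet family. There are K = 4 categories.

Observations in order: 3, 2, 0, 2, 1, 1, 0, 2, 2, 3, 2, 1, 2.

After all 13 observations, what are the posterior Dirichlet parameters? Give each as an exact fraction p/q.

alpha_1=18/5, alpha_2=17/2, alpha_3=26/3, alpha_4=13/2

obs 1: x=3 → posterior Dirichlet(8/5, 11/2, 8/3, 11/2)
obs 2: x=2 → posterior Dirichlet(8/5, 11/2, 11/3, 11/2)
obs 3: x=0 → posterior Dirichlet(13/5, 11/2, 11/3, 11/2)
obs 4: x=2 → posterior Dirichlet(13/5, 11/2, 14/3, 11/2)
obs 5: x=1 → posterior Dirichlet(13/5, 13/2, 14/3, 11/2)
obs 6: x=1 → posterior Dirichlet(13/5, 15/2, 14/3, 11/2)
obs 7: x=0 → posterior Dirichlet(18/5, 15/2, 14/3, 11/2)
obs 8: x=2 → posterior Dirichlet(18/5, 15/2, 17/3, 11/2)
obs 9: x=2 → posterior Dirichlet(18/5, 15/2, 20/3, 11/2)
obs 10: x=3 → posterior Dirichlet(18/5, 15/2, 20/3, 13/2)
obs 11: x=2 → posterior Dirichlet(18/5, 15/2, 23/3, 13/2)
obs 12: x=1 → posterior Dirichlet(18/5, 17/2, 23/3, 13/2)
obs 13: x=2 → posterior Dirichlet(18/5, 17/2, 26/3, 13/2)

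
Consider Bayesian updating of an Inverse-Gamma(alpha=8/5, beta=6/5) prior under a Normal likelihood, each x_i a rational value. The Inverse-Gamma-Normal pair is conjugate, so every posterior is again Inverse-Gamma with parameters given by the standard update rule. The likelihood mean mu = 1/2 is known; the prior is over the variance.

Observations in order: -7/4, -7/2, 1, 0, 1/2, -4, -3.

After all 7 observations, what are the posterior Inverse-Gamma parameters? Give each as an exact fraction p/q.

obs 1: x=-7/4 → posterior Inverse-Gamma(21/10, 597/160)
obs 2: x=-7/2 → posterior Inverse-Gamma(13/5, 1877/160)
obs 3: x=1 → posterior Inverse-Gamma(31/10, 1897/160)
obs 4: x=0 → posterior Inverse-Gamma(18/5, 1917/160)
obs 5: x=1/2 → posterior Inverse-Gamma(41/10, 1917/160)
obs 6: x=-4 → posterior Inverse-Gamma(23/5, 3537/160)
obs 7: x=-3 → posterior Inverse-Gamma(51/10, 4517/160)

alpha=51/10, beta=4517/160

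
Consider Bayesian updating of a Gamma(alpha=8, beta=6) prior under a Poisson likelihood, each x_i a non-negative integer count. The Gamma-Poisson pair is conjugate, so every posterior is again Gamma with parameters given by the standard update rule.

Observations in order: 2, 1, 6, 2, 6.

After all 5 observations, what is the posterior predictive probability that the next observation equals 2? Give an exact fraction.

obs 1: x=2 → posterior Gamma(10, 7)
obs 2: x=1 → posterior Gamma(11, 8)
obs 3: x=6 → posterior Gamma(17, 9)
obs 4: x=2 → posterior Gamma(19, 10)
obs 5: x=6 → posterior Gamma(25, 11)

35212794316012209663594831575/137370551967459378662586974208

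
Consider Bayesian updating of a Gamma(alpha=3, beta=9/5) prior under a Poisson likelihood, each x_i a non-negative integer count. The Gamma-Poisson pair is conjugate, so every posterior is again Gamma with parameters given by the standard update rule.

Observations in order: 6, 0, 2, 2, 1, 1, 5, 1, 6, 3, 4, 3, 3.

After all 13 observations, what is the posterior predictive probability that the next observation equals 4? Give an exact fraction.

45341841963730731172782167410990120278032866203574007600620821300697720527257600000/313034364745052523839935074823374313377854946907932671365884372878988897965899682881

obs 1: x=6 → posterior Gamma(9, 14/5)
obs 2: x=0 → posterior Gamma(9, 19/5)
obs 3: x=2 → posterior Gamma(11, 24/5)
obs 4: x=2 → posterior Gamma(13, 29/5)
obs 5: x=1 → posterior Gamma(14, 34/5)
obs 6: x=1 → posterior Gamma(15, 39/5)
obs 7: x=5 → posterior Gamma(20, 44/5)
obs 8: x=1 → posterior Gamma(21, 49/5)
obs 9: x=6 → posterior Gamma(27, 54/5)
obs 10: x=3 → posterior Gamma(30, 59/5)
obs 11: x=4 → posterior Gamma(34, 64/5)
obs 12: x=3 → posterior Gamma(37, 69/5)
obs 13: x=3 → posterior Gamma(40, 74/5)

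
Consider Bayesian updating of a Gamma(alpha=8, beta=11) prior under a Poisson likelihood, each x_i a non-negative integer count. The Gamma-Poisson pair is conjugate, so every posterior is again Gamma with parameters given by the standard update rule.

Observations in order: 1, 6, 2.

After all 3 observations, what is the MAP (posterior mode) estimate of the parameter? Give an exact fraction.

obs 1: x=1 → posterior Gamma(9, 12)
obs 2: x=6 → posterior Gamma(15, 13)
obs 3: x=2 → posterior Gamma(17, 14)

8/7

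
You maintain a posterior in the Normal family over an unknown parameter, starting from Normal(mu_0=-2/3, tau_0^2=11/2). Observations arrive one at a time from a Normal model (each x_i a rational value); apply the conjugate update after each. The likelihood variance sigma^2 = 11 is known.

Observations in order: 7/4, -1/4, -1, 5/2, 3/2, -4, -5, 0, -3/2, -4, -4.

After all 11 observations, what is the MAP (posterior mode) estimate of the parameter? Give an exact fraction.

obs 1: x=7/4 → posterior Normal(5/36, 11/3)
obs 2: x=-1/4 → posterior Normal(1/24, 11/4)
obs 3: x=-1 → posterior Normal(-1/6, 11/5)
obs 4: x=5/2 → posterior Normal(5/18, 11/6)
obs 5: x=3/2 → posterior Normal(19/42, 11/7)
obs 6: x=-4 → posterior Normal(-5/48, 11/8)
obs 7: x=-5 → posterior Normal(-35/54, 11/9)
obs 8: x=0 → posterior Normal(-7/12, 11/10)
obs 9: x=-3/2 → posterior Normal(-2/3, 1)
obs 10: x=-4 → posterior Normal(-17/18, 11/12)
obs 11: x=-4 → posterior Normal(-46/39, 11/13)

-46/39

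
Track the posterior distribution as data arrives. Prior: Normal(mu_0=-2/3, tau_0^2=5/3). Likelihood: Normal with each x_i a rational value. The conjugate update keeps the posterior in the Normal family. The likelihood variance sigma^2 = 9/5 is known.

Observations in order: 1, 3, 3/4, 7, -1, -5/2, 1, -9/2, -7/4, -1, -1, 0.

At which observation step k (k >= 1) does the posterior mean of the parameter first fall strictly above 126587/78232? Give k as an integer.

obs 1: x=1 → posterior Normal(7/52, 45/52)
obs 2: x=3 → posterior Normal(82/77, 45/77)
obs 3: x=3/4 → posterior Normal(403/408, 15/34)
obs 4: x=7 → posterior Normal(1103/508, 45/127)
obs 5: x=-1 → posterior Normal(1003/608, 45/152)
obs 6: x=-5/2 → posterior Normal(251/236, 15/59)
obs 7: x=1 → posterior Normal(853/808, 45/202)
obs 8: x=-9/2 → posterior Normal(403/908, 45/227)
obs 9: x=-7/4 → posterior Normal(19/84, 5/28)
obs 10: x=-1 → posterior Normal(32/277, 45/277)
obs 11: x=-1 → posterior Normal(7/302, 45/302)
obs 12: x=0 → posterior Normal(7/327, 15/109)

k = 4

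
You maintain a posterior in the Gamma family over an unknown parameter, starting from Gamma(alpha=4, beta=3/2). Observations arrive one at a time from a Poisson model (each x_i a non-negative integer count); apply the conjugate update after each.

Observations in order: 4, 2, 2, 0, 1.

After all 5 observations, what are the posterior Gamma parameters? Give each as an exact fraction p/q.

obs 1: x=4 → posterior Gamma(8, 5/2)
obs 2: x=2 → posterior Gamma(10, 7/2)
obs 3: x=2 → posterior Gamma(12, 9/2)
obs 4: x=0 → posterior Gamma(12, 11/2)
obs 5: x=1 → posterior Gamma(13, 13/2)

alpha=13, beta=13/2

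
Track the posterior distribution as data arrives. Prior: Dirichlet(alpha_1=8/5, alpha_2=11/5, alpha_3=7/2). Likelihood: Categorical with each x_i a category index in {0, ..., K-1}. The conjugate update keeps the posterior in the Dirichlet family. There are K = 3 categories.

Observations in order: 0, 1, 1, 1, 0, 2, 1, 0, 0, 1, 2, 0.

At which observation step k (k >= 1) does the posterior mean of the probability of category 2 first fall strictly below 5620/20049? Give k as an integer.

obs 1: x=0 → posterior Dirichlet(13/5, 11/5, 7/2)
obs 2: x=1 → posterior Dirichlet(13/5, 16/5, 7/2)
obs 3: x=1 → posterior Dirichlet(13/5, 21/5, 7/2)
obs 4: x=1 → posterior Dirichlet(13/5, 26/5, 7/2)
obs 5: x=0 → posterior Dirichlet(18/5, 26/5, 7/2)
obs 6: x=2 → posterior Dirichlet(18/5, 26/5, 9/2)
obs 7: x=1 → posterior Dirichlet(18/5, 31/5, 9/2)
obs 8: x=0 → posterior Dirichlet(23/5, 31/5, 9/2)
obs 9: x=0 → posterior Dirichlet(28/5, 31/5, 9/2)
obs 10: x=1 → posterior Dirichlet(28/5, 36/5, 9/2)
obs 11: x=2 → posterior Dirichlet(28/5, 36/5, 11/2)
obs 12: x=0 → posterior Dirichlet(33/5, 36/5, 11/2)

k = 9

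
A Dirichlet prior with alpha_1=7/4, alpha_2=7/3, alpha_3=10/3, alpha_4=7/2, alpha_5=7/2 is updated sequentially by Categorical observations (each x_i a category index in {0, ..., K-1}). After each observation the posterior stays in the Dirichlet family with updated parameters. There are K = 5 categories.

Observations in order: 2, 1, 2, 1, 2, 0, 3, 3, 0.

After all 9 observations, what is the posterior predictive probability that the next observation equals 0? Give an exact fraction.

45/281

obs 1: x=2 → posterior Dirichlet(7/4, 7/3, 13/3, 7/2, 7/2)
obs 2: x=1 → posterior Dirichlet(7/4, 10/3, 13/3, 7/2, 7/2)
obs 3: x=2 → posterior Dirichlet(7/4, 10/3, 16/3, 7/2, 7/2)
obs 4: x=1 → posterior Dirichlet(7/4, 13/3, 16/3, 7/2, 7/2)
obs 5: x=2 → posterior Dirichlet(7/4, 13/3, 19/3, 7/2, 7/2)
obs 6: x=0 → posterior Dirichlet(11/4, 13/3, 19/3, 7/2, 7/2)
obs 7: x=3 → posterior Dirichlet(11/4, 13/3, 19/3, 9/2, 7/2)
obs 8: x=3 → posterior Dirichlet(11/4, 13/3, 19/3, 11/2, 7/2)
obs 9: x=0 → posterior Dirichlet(15/4, 13/3, 19/3, 11/2, 7/2)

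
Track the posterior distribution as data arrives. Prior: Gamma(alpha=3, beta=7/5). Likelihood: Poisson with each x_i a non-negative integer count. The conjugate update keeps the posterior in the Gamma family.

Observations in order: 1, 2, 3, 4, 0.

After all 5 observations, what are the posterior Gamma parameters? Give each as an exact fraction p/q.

obs 1: x=1 → posterior Gamma(4, 12/5)
obs 2: x=2 → posterior Gamma(6, 17/5)
obs 3: x=3 → posterior Gamma(9, 22/5)
obs 4: x=4 → posterior Gamma(13, 27/5)
obs 5: x=0 → posterior Gamma(13, 32/5)

alpha=13, beta=32/5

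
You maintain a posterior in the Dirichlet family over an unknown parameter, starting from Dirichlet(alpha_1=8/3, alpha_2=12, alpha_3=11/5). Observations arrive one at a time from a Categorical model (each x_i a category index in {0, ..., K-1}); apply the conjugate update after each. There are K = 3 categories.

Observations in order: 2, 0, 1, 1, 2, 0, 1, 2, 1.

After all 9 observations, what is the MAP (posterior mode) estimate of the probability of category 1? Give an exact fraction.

225/343

obs 1: x=2 → posterior Dirichlet(8/3, 12, 16/5)
obs 2: x=0 → posterior Dirichlet(11/3, 12, 16/5)
obs 3: x=1 → posterior Dirichlet(11/3, 13, 16/5)
obs 4: x=1 → posterior Dirichlet(11/3, 14, 16/5)
obs 5: x=2 → posterior Dirichlet(11/3, 14, 21/5)
obs 6: x=0 → posterior Dirichlet(14/3, 14, 21/5)
obs 7: x=1 → posterior Dirichlet(14/3, 15, 21/5)
obs 8: x=2 → posterior Dirichlet(14/3, 15, 26/5)
obs 9: x=1 → posterior Dirichlet(14/3, 16, 26/5)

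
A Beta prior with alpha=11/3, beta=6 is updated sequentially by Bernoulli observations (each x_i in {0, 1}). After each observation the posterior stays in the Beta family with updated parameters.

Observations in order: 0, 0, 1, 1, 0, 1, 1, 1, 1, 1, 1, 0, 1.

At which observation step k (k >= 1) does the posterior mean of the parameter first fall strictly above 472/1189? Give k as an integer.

k = 4

obs 1: x=0 → posterior Beta(11/3, 7)
obs 2: x=0 → posterior Beta(11/3, 8)
obs 3: x=1 → posterior Beta(14/3, 8)
obs 4: x=1 → posterior Beta(17/3, 8)
obs 5: x=0 → posterior Beta(17/3, 9)
obs 6: x=1 → posterior Beta(20/3, 9)
obs 7: x=1 → posterior Beta(23/3, 9)
obs 8: x=1 → posterior Beta(26/3, 9)
obs 9: x=1 → posterior Beta(29/3, 9)
obs 10: x=1 → posterior Beta(32/3, 9)
obs 11: x=1 → posterior Beta(35/3, 9)
obs 12: x=0 → posterior Beta(35/3, 10)
obs 13: x=1 → posterior Beta(38/3, 10)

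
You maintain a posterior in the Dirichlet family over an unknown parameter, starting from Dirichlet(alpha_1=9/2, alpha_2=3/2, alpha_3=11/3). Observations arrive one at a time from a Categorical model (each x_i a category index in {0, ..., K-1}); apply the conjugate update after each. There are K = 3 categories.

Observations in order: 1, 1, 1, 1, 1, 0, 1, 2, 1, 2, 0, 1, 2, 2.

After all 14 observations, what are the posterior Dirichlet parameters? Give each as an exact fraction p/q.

alpha_1=13/2, alpha_2=19/2, alpha_3=23/3

obs 1: x=1 → posterior Dirichlet(9/2, 5/2, 11/3)
obs 2: x=1 → posterior Dirichlet(9/2, 7/2, 11/3)
obs 3: x=1 → posterior Dirichlet(9/2, 9/2, 11/3)
obs 4: x=1 → posterior Dirichlet(9/2, 11/2, 11/3)
obs 5: x=1 → posterior Dirichlet(9/2, 13/2, 11/3)
obs 6: x=0 → posterior Dirichlet(11/2, 13/2, 11/3)
obs 7: x=1 → posterior Dirichlet(11/2, 15/2, 11/3)
obs 8: x=2 → posterior Dirichlet(11/2, 15/2, 14/3)
obs 9: x=1 → posterior Dirichlet(11/2, 17/2, 14/3)
obs 10: x=2 → posterior Dirichlet(11/2, 17/2, 17/3)
obs 11: x=0 → posterior Dirichlet(13/2, 17/2, 17/3)
obs 12: x=1 → posterior Dirichlet(13/2, 19/2, 17/3)
obs 13: x=2 → posterior Dirichlet(13/2, 19/2, 20/3)
obs 14: x=2 → posterior Dirichlet(13/2, 19/2, 23/3)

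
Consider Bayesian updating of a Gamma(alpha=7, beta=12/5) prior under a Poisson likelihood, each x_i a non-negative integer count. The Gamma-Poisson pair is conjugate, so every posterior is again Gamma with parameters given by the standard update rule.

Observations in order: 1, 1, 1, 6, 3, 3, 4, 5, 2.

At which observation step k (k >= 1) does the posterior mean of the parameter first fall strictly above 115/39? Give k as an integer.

k = 8

obs 1: x=1 → posterior Gamma(8, 17/5)
obs 2: x=1 → posterior Gamma(9, 22/5)
obs 3: x=1 → posterior Gamma(10, 27/5)
obs 4: x=6 → posterior Gamma(16, 32/5)
obs 5: x=3 → posterior Gamma(19, 37/5)
obs 6: x=3 → posterior Gamma(22, 42/5)
obs 7: x=4 → posterior Gamma(26, 47/5)
obs 8: x=5 → posterior Gamma(31, 52/5)
obs 9: x=2 → posterior Gamma(33, 57/5)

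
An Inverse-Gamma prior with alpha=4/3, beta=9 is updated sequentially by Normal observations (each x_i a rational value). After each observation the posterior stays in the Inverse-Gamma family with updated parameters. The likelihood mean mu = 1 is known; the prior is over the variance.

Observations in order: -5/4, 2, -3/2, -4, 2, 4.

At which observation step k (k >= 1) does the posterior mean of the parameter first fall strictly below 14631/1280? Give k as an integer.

obs 1: x=-5/4 → posterior Inverse-Gamma(11/6, 369/32)
obs 2: x=2 → posterior Inverse-Gamma(7/3, 385/32)
obs 3: x=-3/2 → posterior Inverse-Gamma(17/6, 485/32)
obs 4: x=-4 → posterior Inverse-Gamma(10/3, 885/32)
obs 5: x=2 → posterior Inverse-Gamma(23/6, 901/32)
obs 6: x=4 → posterior Inverse-Gamma(13/3, 1045/32)

k = 2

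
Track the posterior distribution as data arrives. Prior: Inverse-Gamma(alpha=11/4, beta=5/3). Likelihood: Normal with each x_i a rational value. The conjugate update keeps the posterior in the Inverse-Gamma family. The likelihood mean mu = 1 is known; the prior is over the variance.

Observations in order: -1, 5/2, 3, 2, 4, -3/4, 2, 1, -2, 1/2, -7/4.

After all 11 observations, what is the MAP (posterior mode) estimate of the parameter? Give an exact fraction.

obs 1: x=-1 → posterior Inverse-Gamma(13/4, 11/3)
obs 2: x=5/2 → posterior Inverse-Gamma(15/4, 115/24)
obs 3: x=3 → posterior Inverse-Gamma(17/4, 163/24)
obs 4: x=2 → posterior Inverse-Gamma(19/4, 175/24)
obs 5: x=4 → posterior Inverse-Gamma(21/4, 283/24)
obs 6: x=-3/4 → posterior Inverse-Gamma(23/4, 1279/96)
obs 7: x=2 → posterior Inverse-Gamma(25/4, 1327/96)
obs 8: x=1 → posterior Inverse-Gamma(27/4, 1327/96)
obs 9: x=-2 → posterior Inverse-Gamma(29/4, 1759/96)
obs 10: x=1/2 → posterior Inverse-Gamma(31/4, 1771/96)
obs 11: x=-7/4 → posterior Inverse-Gamma(33/4, 1067/48)

1067/444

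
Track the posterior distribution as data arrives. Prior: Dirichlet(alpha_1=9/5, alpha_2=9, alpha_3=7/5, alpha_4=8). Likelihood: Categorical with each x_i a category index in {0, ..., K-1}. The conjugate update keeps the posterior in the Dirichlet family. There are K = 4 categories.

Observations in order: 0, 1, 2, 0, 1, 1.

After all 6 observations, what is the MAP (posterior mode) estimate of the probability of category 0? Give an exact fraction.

14/111

obs 1: x=0 → posterior Dirichlet(14/5, 9, 7/5, 8)
obs 2: x=1 → posterior Dirichlet(14/5, 10, 7/5, 8)
obs 3: x=2 → posterior Dirichlet(14/5, 10, 12/5, 8)
obs 4: x=0 → posterior Dirichlet(19/5, 10, 12/5, 8)
obs 5: x=1 → posterior Dirichlet(19/5, 11, 12/5, 8)
obs 6: x=1 → posterior Dirichlet(19/5, 12, 12/5, 8)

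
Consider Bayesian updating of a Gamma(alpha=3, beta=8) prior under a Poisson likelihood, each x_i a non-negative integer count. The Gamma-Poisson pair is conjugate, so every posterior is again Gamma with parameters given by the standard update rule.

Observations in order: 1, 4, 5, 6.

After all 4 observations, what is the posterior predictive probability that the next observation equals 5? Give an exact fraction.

obs 1: x=1 → posterior Gamma(4, 9)
obs 2: x=4 → posterior Gamma(8, 10)
obs 3: x=5 → posterior Gamma(13, 11)
obs 4: x=6 → posterior Gamma(19, 12)

10750182498822090865508352/542800770374370512771595361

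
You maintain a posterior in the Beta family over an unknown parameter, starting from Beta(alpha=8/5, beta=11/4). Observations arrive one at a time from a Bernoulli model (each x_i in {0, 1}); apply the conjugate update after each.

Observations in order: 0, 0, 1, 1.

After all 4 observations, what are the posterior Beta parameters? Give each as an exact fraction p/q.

alpha=18/5, beta=19/4

obs 1: x=0 → posterior Beta(8/5, 15/4)
obs 2: x=0 → posterior Beta(8/5, 19/4)
obs 3: x=1 → posterior Beta(13/5, 19/4)
obs 4: x=1 → posterior Beta(18/5, 19/4)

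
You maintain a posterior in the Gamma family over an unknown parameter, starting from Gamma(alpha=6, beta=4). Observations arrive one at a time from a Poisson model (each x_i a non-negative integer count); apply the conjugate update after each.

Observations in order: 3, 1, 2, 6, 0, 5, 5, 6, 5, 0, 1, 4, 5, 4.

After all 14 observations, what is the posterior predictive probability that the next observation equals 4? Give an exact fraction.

1242944894224774688638637381896843326130471022018020140270103183459614720/7743820085285286748099054360419982914939625614185095706708354997723042739

obs 1: x=3 → posterior Gamma(9, 5)
obs 2: x=1 → posterior Gamma(10, 6)
obs 3: x=2 → posterior Gamma(12, 7)
obs 4: x=6 → posterior Gamma(18, 8)
obs 5: x=0 → posterior Gamma(18, 9)
obs 6: x=5 → posterior Gamma(23, 10)
obs 7: x=5 → posterior Gamma(28, 11)
obs 8: x=6 → posterior Gamma(34, 12)
obs 9: x=5 → posterior Gamma(39, 13)
obs 10: x=0 → posterior Gamma(39, 14)
obs 11: x=1 → posterior Gamma(40, 15)
obs 12: x=4 → posterior Gamma(44, 16)
obs 13: x=5 → posterior Gamma(49, 17)
obs 14: x=4 → posterior Gamma(53, 18)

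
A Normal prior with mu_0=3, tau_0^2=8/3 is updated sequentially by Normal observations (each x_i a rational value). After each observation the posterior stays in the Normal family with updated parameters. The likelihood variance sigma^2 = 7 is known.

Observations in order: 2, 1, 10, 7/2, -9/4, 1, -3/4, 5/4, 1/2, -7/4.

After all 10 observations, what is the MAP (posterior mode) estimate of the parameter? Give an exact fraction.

obs 1: x=2 → posterior Normal(79/29, 56/29)
obs 2: x=1 → posterior Normal(87/37, 56/37)
obs 3: x=10 → posterior Normal(167/45, 56/45)
obs 4: x=7/2 → posterior Normal(195/53, 56/53)
obs 5: x=-9/4 → posterior Normal(177/61, 56/61)
obs 6: x=1 → posterior Normal(185/69, 56/69)
obs 7: x=-3/4 → posterior Normal(179/77, 8/11)
obs 8: x=5/4 → posterior Normal(189/85, 56/85)
obs 9: x=1/2 → posterior Normal(193/93, 56/93)
obs 10: x=-7/4 → posterior Normal(179/101, 56/101)

179/101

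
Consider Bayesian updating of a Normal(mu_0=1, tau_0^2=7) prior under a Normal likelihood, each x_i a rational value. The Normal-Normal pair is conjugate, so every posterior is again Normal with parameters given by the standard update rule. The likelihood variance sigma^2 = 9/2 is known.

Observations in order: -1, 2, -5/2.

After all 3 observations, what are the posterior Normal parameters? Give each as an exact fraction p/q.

mu_0=-4/17, tau_0^2=21/17

obs 1: x=-1 → posterior Normal(-5/23, 63/23)
obs 2: x=2 → posterior Normal(23/37, 63/37)
obs 3: x=-5/2 → posterior Normal(-4/17, 21/17)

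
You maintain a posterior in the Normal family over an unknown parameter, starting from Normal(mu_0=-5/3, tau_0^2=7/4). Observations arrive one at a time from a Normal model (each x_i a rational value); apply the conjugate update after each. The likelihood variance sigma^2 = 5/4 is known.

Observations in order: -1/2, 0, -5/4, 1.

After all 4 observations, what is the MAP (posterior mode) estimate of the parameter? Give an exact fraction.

-163/396

obs 1: x=-1/2 → posterior Normal(-71/72, 35/48)
obs 2: x=0 → posterior Normal(-71/114, 35/76)
obs 3: x=-5/4 → posterior Normal(-19/24, 35/104)
obs 4: x=1 → posterior Normal(-163/396, 35/132)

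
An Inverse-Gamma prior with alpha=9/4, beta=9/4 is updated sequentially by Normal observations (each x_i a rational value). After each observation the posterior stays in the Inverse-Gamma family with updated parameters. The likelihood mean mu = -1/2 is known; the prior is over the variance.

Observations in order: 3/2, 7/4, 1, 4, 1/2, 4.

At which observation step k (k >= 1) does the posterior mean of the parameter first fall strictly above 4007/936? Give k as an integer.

k = 4

obs 1: x=3/2 → posterior Inverse-Gamma(11/4, 17/4)
obs 2: x=7/4 → posterior Inverse-Gamma(13/4, 217/32)
obs 3: x=1 → posterior Inverse-Gamma(15/4, 253/32)
obs 4: x=4 → posterior Inverse-Gamma(17/4, 577/32)
obs 5: x=1/2 → posterior Inverse-Gamma(19/4, 593/32)
obs 6: x=4 → posterior Inverse-Gamma(21/4, 917/32)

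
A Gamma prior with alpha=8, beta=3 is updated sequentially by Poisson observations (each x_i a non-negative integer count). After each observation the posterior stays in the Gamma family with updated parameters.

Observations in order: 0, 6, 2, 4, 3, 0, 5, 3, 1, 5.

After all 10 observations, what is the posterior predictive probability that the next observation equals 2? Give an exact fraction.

obs 1: x=0 → posterior Gamma(8, 4)
obs 2: x=6 → posterior Gamma(14, 5)
obs 3: x=2 → posterior Gamma(16, 6)
obs 4: x=4 → posterior Gamma(20, 7)
obs 5: x=3 → posterior Gamma(23, 8)
obs 6: x=0 → posterior Gamma(23, 9)
obs 7: x=5 → posterior Gamma(28, 10)
obs 8: x=3 → posterior Gamma(31, 11)
obs 9: x=1 → posterior Gamma(32, 12)
obs 10: x=5 → posterior Gamma(37, 13)

115573791353402642917038860710906750136848099/500026926136478545004035990584179037499817984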